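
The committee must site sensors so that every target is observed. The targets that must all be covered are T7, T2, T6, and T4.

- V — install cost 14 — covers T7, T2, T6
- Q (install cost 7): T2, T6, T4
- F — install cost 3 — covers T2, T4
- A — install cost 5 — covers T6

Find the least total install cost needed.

The greedy cost-per-new-target heuristic would pick F, A, and V for 22, but a cheaper cover exists.
Choose V and F: together they cover T7, T2, T6, T4 — every target.
Total install cost: 14 + 3 = 17.
No cover costs less than 17.

17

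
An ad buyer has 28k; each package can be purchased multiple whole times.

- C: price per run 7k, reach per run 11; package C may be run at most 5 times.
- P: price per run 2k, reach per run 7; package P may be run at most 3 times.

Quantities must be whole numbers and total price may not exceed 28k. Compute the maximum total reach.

P has the best ratio (7/2); taking only P gives at most 3×7 = 21 (stopped by the supply cap of 3).
Mixing does better — 3×C and 3×P: price 27 ≤ 28, reach 3·11 + 3·7 = 54.

54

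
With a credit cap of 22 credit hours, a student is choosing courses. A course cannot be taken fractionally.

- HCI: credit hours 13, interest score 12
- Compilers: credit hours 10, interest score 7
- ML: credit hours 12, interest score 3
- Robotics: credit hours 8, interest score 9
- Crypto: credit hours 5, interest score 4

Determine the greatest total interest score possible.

Allowing fractional choices, the relaxed optimum would be about 21.8, but courses are indivisible.
HCI + Crypto: credit hours 13 + 5 = 18 ≤ 22, interest score 12 + 4 = 16.
HCI + Robotics: credit hours 13 + 8 = 21 ≤ 22, interest score 12 + 9 = 21.
Compilers + Robotics: credit hours 10 + 8 = 18 ≤ 22, interest score 7 + 9 = 16.
Best is HCI and Robotics with total interest score 21.

21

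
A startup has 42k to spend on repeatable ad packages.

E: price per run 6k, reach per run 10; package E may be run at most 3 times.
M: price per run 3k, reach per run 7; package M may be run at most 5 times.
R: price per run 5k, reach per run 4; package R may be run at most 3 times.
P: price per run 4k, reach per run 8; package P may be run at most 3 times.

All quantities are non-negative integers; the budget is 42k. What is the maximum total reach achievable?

M has the best ratio (7/3); taking only M gives at most 5×7 = 35 (stopped by the supply cap of 5).
Mixing does better — 3×E, 4×M, and 3×P: price 42 ≤ 42, reach 3·10 + 4·7 + 3·8 = 82.

82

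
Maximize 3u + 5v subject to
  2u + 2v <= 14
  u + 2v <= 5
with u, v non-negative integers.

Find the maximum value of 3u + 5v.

15

(u,v)=(5,0): 2·5+2·0=10≤14, 1·5+2·0=5≤5, objective 15.
(u,v)=(4,0): 2·4+2·0=8≤14, 1·4+2·0=4≤5, objective 12.
Maximum is 15 at (u,v)=(5,0).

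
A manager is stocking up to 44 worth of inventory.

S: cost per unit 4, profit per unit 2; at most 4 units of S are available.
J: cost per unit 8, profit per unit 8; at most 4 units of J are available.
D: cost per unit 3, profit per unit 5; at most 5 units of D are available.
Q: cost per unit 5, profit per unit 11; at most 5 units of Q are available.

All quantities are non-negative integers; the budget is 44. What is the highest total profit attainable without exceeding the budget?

82

This is a bounded integer knapsack.
Take 1×S, 5×D, and 5×Q: cost 44 ≤ 44, profit 1·2 + 5·5 + 5·11 = 82.
Q has the best ratio (11/5) and is taken to its limit of 5; remaining capacity is filled optimally with the others.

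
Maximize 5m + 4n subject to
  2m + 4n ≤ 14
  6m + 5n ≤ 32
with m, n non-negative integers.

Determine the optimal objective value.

25

Relaxing integrality, the LP optimum is 26.67 at (m,n) = (5.33, 0), which is not an integer point.
(m,n)=(5,0): 2·5+4·0=10≤14, 6·5+5·0=30≤32, objective 25.
(m,n)=(4,1): 2·4+4·1=12≤14, 6·4+5·1=29≤32, objective 24.
(m,n)=(4,0): 2·4+4·0=8≤14, 6·4+5·0=24≤32, objective 20.
No feasible integer point exceeds 25.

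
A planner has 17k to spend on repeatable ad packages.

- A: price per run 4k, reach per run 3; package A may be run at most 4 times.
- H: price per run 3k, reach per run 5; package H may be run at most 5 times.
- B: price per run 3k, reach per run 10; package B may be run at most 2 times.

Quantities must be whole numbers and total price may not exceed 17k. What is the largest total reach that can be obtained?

B has the best ratio (10/3); taking only B gives at most 2×10 = 20 (stopped by the supply cap of 2).
Mixing does better — 3×H and 2×B: price 15 ≤ 17, reach 3·5 + 2·10 = 35.

35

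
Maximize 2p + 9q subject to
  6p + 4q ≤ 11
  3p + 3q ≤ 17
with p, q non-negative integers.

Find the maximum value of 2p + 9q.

The continuous relaxation peaks at (0, 2.75) with value 24.75; rounding to a feasible lattice point costs some objective.
(p,q)=(0,2): 6·0+4·2=8≤11, 3·0+3·2=6≤17, objective 18.
(p,q)=(1,1): 6·1+4·1=10≤11, 3·1+3·1=6≤17, objective 11.
(p,q)=(0,1): 6·0+4·1=4≤11, 3·0+3·1=3≤17, objective 9.
The best lattice point is (0,2), giving 18.

18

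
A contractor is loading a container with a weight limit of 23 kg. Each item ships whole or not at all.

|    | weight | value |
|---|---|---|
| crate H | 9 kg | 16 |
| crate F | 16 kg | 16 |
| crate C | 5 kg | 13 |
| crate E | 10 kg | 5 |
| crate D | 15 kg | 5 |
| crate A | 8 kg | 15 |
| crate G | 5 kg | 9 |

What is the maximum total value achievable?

Allowing fractional choices, the relaxed optimum would be about 45.9, but items are indivisible.
crate H + crate C + crate G: weight 9 + 5 + 5 = 19 ≤ 23, value 16 + 13 + 9 = 38.
crate H + crate A + crate G: weight 9 + 8 + 5 = 22 ≤ 23, value 16 + 15 + 9 = 40.
crate H + crate C + crate A: weight 9 + 5 + 8 = 22 ≤ 23, value 16 + 13 + 15 = 44.
Best is crate H, crate C, and crate A with total value 44.

44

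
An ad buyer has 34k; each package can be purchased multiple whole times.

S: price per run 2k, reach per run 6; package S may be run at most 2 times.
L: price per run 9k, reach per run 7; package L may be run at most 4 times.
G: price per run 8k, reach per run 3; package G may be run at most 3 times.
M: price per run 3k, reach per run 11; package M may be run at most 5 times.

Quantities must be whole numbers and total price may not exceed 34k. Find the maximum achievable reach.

M has the best ratio (11/3); taking only M gives at most 5×11 = 55 (stopped by the supply cap of 5).
Mixing does better — 2×S, 1×L, and 5×M: price 28 ≤ 34, reach 2·6 + 1·7 + 5·11 = 74.

74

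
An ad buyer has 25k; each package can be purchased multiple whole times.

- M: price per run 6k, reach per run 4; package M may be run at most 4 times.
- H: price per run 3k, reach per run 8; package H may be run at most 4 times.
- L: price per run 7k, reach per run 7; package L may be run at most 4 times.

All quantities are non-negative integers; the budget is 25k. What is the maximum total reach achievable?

43

Take 1×M, 4×H, and 1×L: price 25 ≤ 25, reach 1·4 + 4·8 + 1·7 = 43.
H has the best ratio (8/3) and is taken to its limit of 4; remaining capacity is filled optimally with the others.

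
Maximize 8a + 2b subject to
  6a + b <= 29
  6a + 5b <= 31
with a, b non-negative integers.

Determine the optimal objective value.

Relaxing integrality, the LP optimum is 39.00 at (a,b) = (4.75, 0.5), which is not an integer point.
(a,b)=(4,1): 6·4+1·1=25≤29, 6·4+5·1=29≤31, objective 34.
(a,b)=(4,0): 6·4+1·0=24≤29, 6·4+5·0=24≤31, objective 32.
The best lattice point is (4,1), giving 34.

34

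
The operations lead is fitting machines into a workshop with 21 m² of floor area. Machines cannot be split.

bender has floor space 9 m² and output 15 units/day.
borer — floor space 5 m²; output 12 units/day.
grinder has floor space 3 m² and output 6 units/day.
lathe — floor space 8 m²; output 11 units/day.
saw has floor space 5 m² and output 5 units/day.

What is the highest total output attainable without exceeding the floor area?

34

Treat it as a binary knapsack problem.
Take borer, grinder, lathe, and saw: floor space 5 + 3 + 8 + 5 = 21 ≤ 21, output 12 + 6 + 11 + 5 = 34.
No other feasible combination does better.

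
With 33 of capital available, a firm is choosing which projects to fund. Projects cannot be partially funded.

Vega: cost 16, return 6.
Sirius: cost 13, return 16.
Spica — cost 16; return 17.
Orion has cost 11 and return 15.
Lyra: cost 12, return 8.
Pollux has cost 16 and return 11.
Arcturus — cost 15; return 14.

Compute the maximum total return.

33

Allowing fractional choices, the relaxed optimum would be about 40.6, but projects are indivisible.
Spica + Orion: cost 16 + 11 = 27 ≤ 33, return 17 + 15 = 32.
Sirius + Spica: cost 13 + 16 = 29 ≤ 33, return 16 + 17 = 33.
Best is Sirius and Spica with total return 33.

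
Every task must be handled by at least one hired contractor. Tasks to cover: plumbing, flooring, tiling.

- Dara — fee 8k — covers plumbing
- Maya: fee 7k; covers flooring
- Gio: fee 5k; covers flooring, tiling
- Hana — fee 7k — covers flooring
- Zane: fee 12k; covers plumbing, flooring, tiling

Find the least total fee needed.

12

This is a weighted set-cover instance.
Zane alone covers plumbing, flooring, tiling — every task.
Total fee: 12.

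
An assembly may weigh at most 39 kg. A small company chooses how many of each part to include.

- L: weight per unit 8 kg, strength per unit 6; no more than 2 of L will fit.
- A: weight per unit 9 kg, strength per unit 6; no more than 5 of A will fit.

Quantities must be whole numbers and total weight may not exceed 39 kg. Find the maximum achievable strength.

Take 4×A: weight 36 ≤ 39, strength 4·6 = 24.
No other integer combination yields more.

24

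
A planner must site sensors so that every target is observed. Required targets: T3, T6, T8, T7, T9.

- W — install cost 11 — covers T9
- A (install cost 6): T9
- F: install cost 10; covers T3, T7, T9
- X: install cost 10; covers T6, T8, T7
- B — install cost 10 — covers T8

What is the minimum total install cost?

Choose F and X: together they cover T3, T6, T8, T7, T9 — every target.
Total install cost: 10 + 10 = 20.

20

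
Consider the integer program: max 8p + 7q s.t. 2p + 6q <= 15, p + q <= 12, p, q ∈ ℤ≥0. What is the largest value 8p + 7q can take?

(p,q)=(7,0) is feasible, giving 56.
(p,q)=(6,0) is feasible, giving 48.
No feasible integer point exceeds 56.

56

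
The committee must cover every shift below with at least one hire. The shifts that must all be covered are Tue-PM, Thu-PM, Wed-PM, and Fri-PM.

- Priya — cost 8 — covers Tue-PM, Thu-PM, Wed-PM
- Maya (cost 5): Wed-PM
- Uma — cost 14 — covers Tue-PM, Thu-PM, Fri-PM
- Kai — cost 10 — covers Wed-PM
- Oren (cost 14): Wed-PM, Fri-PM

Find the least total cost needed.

The greedy cost-per-new-shift heuristic would pick Priya and Uma for 22, but a cheaper cover exists.
Choose Maya and Uma: together they cover Tue-PM, Thu-PM, Wed-PM, Fri-PM — every shift.
Total cost: 5 + 14 = 19.
No cover costs less than 19.

19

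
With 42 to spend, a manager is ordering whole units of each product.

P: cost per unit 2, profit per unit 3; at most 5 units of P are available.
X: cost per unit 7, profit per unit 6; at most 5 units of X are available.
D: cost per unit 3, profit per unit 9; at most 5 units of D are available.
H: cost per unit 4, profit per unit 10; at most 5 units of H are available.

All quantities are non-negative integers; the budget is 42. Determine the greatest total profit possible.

104

D has the best ratio (9/3); taking only D gives at most 5×9 = 45 (stopped by the supply cap of 5).
Mixing does better — 3×P, 5×D, and 5×H: cost 41 ≤ 42, profit 3·3 + 5·9 + 5·10 = 104.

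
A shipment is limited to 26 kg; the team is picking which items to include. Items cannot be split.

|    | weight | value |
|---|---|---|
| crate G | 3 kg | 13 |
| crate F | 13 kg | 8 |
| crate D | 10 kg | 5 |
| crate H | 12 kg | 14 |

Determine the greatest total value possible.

32

Allowing fractional choices, the relaxed optimum would be about 33.8, but items are indivisible.
crate G + crate F + crate D: weight 3 + 13 + 10 = 26 ≤ 26, value 13 + 8 + 5 = 26.
crate G + crate H: weight 3 + 12 = 15 ≤ 26, value 13 + 14 = 27.
crate G + crate D + crate H: weight 3 + 10 + 12 = 25 ≤ 26, value 13 + 5 + 14 = 32.
Best is crate G, crate D, and crate H with total value 32.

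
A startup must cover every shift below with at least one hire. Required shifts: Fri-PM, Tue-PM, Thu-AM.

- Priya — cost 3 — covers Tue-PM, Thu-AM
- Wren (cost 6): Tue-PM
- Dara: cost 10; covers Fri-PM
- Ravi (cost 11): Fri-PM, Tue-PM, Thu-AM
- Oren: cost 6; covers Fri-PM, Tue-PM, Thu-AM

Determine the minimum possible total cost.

The greedy cost-per-new-shift heuristic would pick Priya and Oren for 9, but a cheaper cover exists.
Oren alone covers Fri-PM, Tue-PM, Thu-AM — every shift.
Total cost: 6.
No cover costs less than 6.

6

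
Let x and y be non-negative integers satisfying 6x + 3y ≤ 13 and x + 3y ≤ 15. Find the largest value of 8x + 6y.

24

Relaxing integrality, the LP optimum is 26.00 at (x,y) = (0, 4.33), which is not an integer point.
(x,y)=(0,4) is feasible, giving 24.
(x,y)=(0,3) is feasible, giving 18.
Maximum is 24 at (x,y)=(0,4).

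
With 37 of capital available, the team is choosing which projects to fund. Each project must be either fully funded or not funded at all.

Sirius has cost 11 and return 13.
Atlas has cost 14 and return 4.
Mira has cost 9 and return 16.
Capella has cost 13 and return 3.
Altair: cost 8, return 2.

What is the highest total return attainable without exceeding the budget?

33

This is an integer program with binary decision variables.
Allowing fractional choices, the relaxed optimum would be about 33.8, but projects are indivisible.
Sirius + Mira + Altair: cost 11 + 9 + 8 = 28 ≤ 37, return 13 + 16 + 2 = 31.
Sirius + Atlas + Mira: cost 11 + 14 + 9 = 34 ≤ 37, return 13 + 4 + 16 = 33.
Sirius + Mira + Capella: cost 11 + 9 + 13 = 33 ≤ 37, return 13 + 16 + 3 = 32.
Best is Sirius, Atlas, and Mira with total return 33.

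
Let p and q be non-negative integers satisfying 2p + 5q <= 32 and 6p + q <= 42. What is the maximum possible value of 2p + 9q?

(p,q)=(1,6): 2·1+5·6=32≤32, 6·1+1·6=12≤42, objective 56.
(p,q)=(0,6): 2·0+5·6=30≤32, 6·0+1·6=6≤42, objective 54.
(p,q)=(2,5): 2·2+5·5=29≤32, 6·2+1·5=17≤42, objective 49.
No feasible integer point exceeds 56.

56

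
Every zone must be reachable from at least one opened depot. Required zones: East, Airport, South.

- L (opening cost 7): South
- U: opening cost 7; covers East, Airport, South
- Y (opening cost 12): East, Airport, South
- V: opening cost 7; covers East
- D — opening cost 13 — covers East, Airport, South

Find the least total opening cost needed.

7

U alone covers East, Airport, South — every zone.
Total opening cost: 7.
No cover costs less than 7.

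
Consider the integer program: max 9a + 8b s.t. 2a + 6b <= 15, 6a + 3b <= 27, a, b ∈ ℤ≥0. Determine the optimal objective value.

44

Relaxing integrality, the LP optimum is 44.70 at (a,b) = (3.9, 1.2), which is not an integer point.
(a,b)=(4,1): 2·4+6·1=14≤15, 6·4+3·1=27≤27, objective 44.
(a,b)=(4,0): 2·4+6·0=8≤15, 6·4+3·0=24≤27, objective 36.
(a,b)=(3,1): 2·3+6·1=12≤15, 6·3+3·1=21≤27, objective 35.
No feasible integer point exceeds 44.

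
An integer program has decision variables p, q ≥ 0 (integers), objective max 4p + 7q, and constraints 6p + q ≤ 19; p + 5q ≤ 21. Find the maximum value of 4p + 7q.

Relaxing integrality, the LP optimum is 36.03 at (p,q) = (2.55, 3.69), which is not an integer point.
(p,q)=(1,4): 6·1+1·4=10≤19, 1·1+5·4=21≤21, objective 32.
(p,q)=(2,3): 6·2+1·3=15≤19, 1·2+5·3=17≤21, objective 29.
(p,q)=(0,4): 6·0+1·4=4≤19, 1·0+5·4=20≤21, objective 28.
(p,q)=(1,3): 6·1+1·3=9≤19, 1·1+5·3=16≤21, objective 25.
Maximum is 32 at (p,q)=(1,4).

32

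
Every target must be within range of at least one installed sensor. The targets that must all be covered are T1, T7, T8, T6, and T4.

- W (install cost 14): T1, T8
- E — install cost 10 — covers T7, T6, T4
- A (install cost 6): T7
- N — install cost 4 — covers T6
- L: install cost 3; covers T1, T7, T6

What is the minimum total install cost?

The greedy cost-per-new-target heuristic would pick L, E, and W for 27, but a cheaper cover exists.
Choose W and E: together they cover T1, T7, T8, T6, T4 — every target.
Total install cost: 14 + 10 = 24.
No cover costs less than 24.

24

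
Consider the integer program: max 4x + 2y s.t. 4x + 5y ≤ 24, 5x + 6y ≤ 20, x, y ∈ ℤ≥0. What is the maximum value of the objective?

(x,y)=(4,0): 4·4+5·0=16≤24, 5·4+6·0=20≤20, objective 16.
(x,y)=(3,0): 4·3+5·0=12≤24, 5·3+6·0=15≤20, objective 12.
Maximum is 16 at (x,y)=(4,0).

16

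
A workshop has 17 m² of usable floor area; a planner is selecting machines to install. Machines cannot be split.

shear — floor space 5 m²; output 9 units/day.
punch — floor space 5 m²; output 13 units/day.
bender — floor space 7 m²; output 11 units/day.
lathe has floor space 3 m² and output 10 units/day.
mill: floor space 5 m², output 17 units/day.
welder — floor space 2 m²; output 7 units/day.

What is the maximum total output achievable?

Allowing fractional choices, the relaxed optimum would be about 50.6, but machines are indivisible.
punch + lathe + mill + welder: floor space 5 + 3 + 5 + 2 = 15 ≤ 17, output 13 + 10 + 17 + 7 = 47.
shear + punch + mill + welder: floor space 5 + 5 + 5 + 2 = 17 ≤ 17, output 9 + 13 + 17 + 7 = 46.
bender + lathe + mill + welder: floor space 7 + 3 + 5 + 2 = 17 ≤ 17, output 11 + 10 + 17 + 7 = 45.
Best is punch, lathe, mill, and welder with total output 47.

47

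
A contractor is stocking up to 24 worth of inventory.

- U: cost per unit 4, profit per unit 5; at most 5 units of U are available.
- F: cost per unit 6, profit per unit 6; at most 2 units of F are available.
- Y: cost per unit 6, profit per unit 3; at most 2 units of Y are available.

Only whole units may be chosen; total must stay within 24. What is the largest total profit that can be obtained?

27

Take 3×U and 2×F: cost 24 ≤ 24, profit 3·5 + 2·6 = 27.
No other integer combination yields more.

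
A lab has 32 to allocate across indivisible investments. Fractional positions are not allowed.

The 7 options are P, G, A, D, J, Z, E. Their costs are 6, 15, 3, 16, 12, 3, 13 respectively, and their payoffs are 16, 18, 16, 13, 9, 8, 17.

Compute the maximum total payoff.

P + A + Z + E: cost 6 + 3 + 3 + 13 = 25 ≤ 32, payoff 16 + 16 + 8 + 17 = 57.
P + G + A + Z: cost 6 + 15 + 3 + 3 = 27 ≤ 32, payoff 16 + 18 + 16 + 8 = 58.
Best is P, G, A, and Z with total payoff 58.

58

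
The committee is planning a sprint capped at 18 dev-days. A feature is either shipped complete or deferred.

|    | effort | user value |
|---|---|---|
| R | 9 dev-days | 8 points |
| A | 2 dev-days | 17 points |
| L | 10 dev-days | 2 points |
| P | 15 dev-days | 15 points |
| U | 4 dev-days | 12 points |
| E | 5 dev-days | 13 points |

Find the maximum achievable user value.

Treat it as a binary knapsack problem.
R + A + U: effort 9 + 2 + 4 = 15 ≤ 18, user value 8 + 17 + 12 = 37.
R + A + E: effort 9 + 2 + 5 = 16 ≤ 18, user value 8 + 17 + 13 = 38.
A + U + E: effort 2 + 4 + 5 = 11 ≤ 18, user value 17 + 12 + 13 = 42.
Best is A, U, and E with total user value 42.

42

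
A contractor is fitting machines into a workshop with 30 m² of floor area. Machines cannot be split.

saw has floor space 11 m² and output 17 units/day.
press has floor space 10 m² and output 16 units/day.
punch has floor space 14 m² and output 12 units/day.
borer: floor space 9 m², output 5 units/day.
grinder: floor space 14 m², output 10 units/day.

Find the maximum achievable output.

This is a 0-1 knapsack instance.
Take saw, press, and borer: floor space 11 + 10 + 9 = 30 ≤ 30, output 17 + 16 + 5 = 38.
No other feasible combination does better.

38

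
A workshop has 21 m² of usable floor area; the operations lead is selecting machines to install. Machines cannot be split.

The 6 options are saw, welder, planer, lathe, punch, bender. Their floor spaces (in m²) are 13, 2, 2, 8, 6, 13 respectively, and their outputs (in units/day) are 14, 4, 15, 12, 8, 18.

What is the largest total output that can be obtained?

welder + planer + lathe + punch: floor space 2 + 2 + 8 + 6 = 18 ≤ 21, output 4 + 15 + 12 + 8 = 39.
planer + punch + bender: floor space 2 + 6 + 13 = 21 ≤ 21, output 15 + 8 + 18 = 41.
Best is planer, punch, and bender with total output 41.

41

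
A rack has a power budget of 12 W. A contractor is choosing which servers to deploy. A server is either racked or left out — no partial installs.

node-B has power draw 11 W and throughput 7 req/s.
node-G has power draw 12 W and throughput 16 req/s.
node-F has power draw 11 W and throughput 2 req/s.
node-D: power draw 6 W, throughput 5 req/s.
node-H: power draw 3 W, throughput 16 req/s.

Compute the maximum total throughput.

21

This is an integer program with binary decision variables.
node-D + node-H: power draw 6 + 3 = 9 ≤ 12, throughput 5 + 16 = 21.
node-H: power draw 3 ≤ 12, throughput 16.
Best is node-D and node-H with total throughput 21.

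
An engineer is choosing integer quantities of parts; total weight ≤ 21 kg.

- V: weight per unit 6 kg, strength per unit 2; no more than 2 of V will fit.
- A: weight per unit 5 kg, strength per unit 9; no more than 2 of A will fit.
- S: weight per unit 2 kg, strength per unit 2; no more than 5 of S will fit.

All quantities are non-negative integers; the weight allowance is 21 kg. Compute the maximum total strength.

Take 2×A and 5×S: weight 20 ≤ 21, strength 2·9 + 5·2 = 28.
A has the best ratio (9/5) and is taken to its limit of 2; remaining capacity is filled optimally with the others.

28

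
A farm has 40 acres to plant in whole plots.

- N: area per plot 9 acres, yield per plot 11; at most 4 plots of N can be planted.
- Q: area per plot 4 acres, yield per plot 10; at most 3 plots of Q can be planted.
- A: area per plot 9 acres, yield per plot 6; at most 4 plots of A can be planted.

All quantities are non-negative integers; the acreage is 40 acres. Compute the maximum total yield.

63

Q has the best ratio (10/4); taking only Q gives at most 3×10 = 30 (stopped by the supply cap of 3).
Mixing does better — 3×N and 3×Q: area 39 ≤ 40, yield 3·11 + 3·10 = 63.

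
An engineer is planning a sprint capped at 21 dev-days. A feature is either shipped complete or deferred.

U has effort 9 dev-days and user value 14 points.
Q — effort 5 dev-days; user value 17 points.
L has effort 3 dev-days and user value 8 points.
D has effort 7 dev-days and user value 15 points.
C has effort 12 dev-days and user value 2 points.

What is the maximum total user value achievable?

46

Allowing fractional choices, the relaxed optimum would be about 49.3, but features are indivisible.
Q + L + D: effort 5 + 3 + 7 = 15 ≤ 21, user value 17 + 8 + 15 = 40.
U + Q + D: effort 9 + 5 + 7 = 21 ≤ 21, user value 14 + 17 + 15 = 46.
Best is U, Q, and D with total user value 46.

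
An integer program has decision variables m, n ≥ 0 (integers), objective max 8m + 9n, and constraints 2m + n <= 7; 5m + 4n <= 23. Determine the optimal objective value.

The continuous relaxation peaks at (0, 5.75) with value 51.75; rounding to a feasible lattice point costs some objective.
(m,n)=(0,5): 2·0+1·5=5≤7, 5·0+4·5=20≤23, objective 45.
(m,n)=(1,4): 2·1+1·4=6≤7, 5·1+4·4=21≤23, objective 44.
(m,n)=(0,4): 2·0+1·4=4≤7, 5·0+4·4=16≤23, objective 36.
The best lattice point is (0,5), giving 45.

45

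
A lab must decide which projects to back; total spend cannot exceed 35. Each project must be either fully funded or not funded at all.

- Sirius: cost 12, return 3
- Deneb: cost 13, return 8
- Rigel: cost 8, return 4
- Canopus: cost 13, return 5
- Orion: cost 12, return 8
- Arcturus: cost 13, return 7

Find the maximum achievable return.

20

Allowing fractional choices, the relaxed optimum would be about 21.4, but projects are indivisible.
Deneb + Rigel + Orion: cost 13 + 8 + 12 = 33 ≤ 35, return 8 + 4 + 8 = 20.
Deneb + Rigel + Arcturus: cost 13 + 8 + 13 = 34 ≤ 35, return 8 + 4 + 7 = 19.
Rigel + Orion + Arcturus: cost 8 + 12 + 13 = 33 ≤ 35, return 4 + 8 + 7 = 19.
Best is Deneb, Rigel, and Orion with total return 20.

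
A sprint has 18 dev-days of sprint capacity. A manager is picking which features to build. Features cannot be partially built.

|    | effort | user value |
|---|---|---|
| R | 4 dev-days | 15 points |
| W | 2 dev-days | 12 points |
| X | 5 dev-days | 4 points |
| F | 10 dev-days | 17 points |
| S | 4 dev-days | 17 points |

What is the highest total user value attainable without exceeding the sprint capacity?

Allowing fractional choices, the relaxed optimum would be about 57.6, but features are indivisible.
R + W + X + S: effort 4 + 2 + 5 + 4 = 15 ≤ 18, user value 15 + 12 + 4 + 17 = 48.
W + F + S: effort 2 + 10 + 4 = 16 ≤ 18, user value 12 + 17 + 17 = 46.
R + F + S: effort 4 + 10 + 4 = 18 ≤ 18, user value 15 + 17 + 17 = 49.
Best is R, F, and S with total user value 49.

49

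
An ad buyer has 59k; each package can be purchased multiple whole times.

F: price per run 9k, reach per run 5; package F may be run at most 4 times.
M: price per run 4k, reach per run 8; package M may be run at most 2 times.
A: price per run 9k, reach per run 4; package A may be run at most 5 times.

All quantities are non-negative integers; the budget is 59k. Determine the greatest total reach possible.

This is a bounded integer knapsack.
M has the best ratio (8/4); taking only M gives at most 2×8 = 16 (stopped by the supply cap of 2).
Mixing does better — 4×F, 2×M, and 1×A: price 53 ≤ 59, reach 4·5 + 2·8 + 1·4 = 40.

40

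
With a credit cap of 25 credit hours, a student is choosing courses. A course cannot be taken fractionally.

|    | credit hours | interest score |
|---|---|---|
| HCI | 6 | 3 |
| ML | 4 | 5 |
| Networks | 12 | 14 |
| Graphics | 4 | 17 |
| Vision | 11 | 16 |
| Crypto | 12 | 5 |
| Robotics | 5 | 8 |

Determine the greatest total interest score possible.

Take ML, Graphics, Vision, and Robotics: credit hours 4 + 4 + 11 + 5 = 24 ≤ 25, interest score 5 + 17 + 16 + 8 = 46.
No other feasible combination does better.

46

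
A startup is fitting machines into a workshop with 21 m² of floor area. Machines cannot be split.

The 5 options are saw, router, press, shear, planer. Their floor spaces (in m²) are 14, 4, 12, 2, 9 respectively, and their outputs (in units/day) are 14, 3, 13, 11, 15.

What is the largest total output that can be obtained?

Take router, shear, and planer: floor space 4 + 2 + 9 = 15 ≤ 21, output 3 + 11 + 15 = 29.
No other feasible combination does better.

29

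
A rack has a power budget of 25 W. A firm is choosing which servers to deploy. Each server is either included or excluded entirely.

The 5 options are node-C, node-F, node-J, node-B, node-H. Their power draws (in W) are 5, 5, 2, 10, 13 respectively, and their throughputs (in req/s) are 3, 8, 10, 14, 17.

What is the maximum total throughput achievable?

node-J + node-B + node-H: power draw 2 + 10 + 13 = 25 ≤ 25, throughput 10 + 14 + 17 = 41.
node-C + node-F + node-J + node-H: power draw 5 + 5 + 2 + 13 = 25 ≤ 25, throughput 3 + 8 + 10 + 17 = 38.
Best is node-J, node-B, and node-H with total throughput 41.

41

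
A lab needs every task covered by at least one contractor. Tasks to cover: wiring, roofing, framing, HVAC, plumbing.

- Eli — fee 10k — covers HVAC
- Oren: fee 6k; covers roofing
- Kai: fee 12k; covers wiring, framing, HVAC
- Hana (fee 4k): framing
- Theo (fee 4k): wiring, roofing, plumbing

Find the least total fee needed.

The greedy cost-per-new-task heuristic would pick Theo, Hana, and Eli for 18, but a cheaper cover exists.
Choose Kai and Theo: together they cover wiring, roofing, framing, HVAC, plumbing — every task.
Total fee: 12 + 4 = 16.
No cover costs less than 16.

16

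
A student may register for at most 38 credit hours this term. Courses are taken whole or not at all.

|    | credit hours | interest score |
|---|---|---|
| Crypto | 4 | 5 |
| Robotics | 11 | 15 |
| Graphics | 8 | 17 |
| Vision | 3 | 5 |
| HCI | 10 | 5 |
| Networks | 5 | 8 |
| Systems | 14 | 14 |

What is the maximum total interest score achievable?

54

Treat it as a binary knapsack problem.
Allowing fractional choices, the relaxed optimum would be about 57.0, but courses are indivisible.
Robotics + Graphics + Vision + Systems: credit hours 11 + 8 + 3 + 14 = 36 ≤ 38, interest score 15 + 17 + 5 + 14 = 51.
Robotics + Graphics + Networks + Systems: credit hours 11 + 8 + 5 + 14 = 38 ≤ 38, interest score 15 + 17 + 8 + 14 = 54.
Crypto + Robotics + Graphics + Systems: credit hours 4 + 11 + 8 + 14 = 37 ≤ 38, interest score 5 + 15 + 17 + 14 = 51.
Best is Robotics, Graphics, Networks, and Systems with total interest score 54.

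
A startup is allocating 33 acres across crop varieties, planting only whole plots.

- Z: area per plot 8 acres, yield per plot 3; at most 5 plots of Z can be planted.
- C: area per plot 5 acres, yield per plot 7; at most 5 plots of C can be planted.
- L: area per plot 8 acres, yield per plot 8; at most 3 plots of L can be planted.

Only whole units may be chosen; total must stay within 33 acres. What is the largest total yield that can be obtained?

43

This is a bounded integer knapsack.
1×Z and 5×C: area 33 ≤ 33, yield 1·3 + 5·7 = 38.
5×C and 1×L: area 33 ≤ 33, yield 5·7 + 1·8 = 43.
Best is 43.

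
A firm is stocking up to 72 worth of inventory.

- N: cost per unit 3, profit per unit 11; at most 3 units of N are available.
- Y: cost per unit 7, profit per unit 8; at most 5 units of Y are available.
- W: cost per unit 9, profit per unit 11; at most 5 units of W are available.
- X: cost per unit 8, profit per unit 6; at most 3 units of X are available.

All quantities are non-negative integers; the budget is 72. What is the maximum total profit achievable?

106

3×N, 2×Y, and 5×W: cost 68 ≤ 72, profit 3·11 + 2·8 + 5·11 = 104.
3×N, 5×Y, and 3×W: cost 71 ≤ 72, profit 3·11 + 5·8 + 3·11 = 106.
Best is 106.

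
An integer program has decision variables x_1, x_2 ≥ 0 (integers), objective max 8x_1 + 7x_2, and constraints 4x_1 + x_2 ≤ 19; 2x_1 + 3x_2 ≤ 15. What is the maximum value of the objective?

Relaxing integrality, the LP optimum is 49.00 at (x_1,x_2) = (4.2, 2.2), which is not an integer point.
(x_1,x_2)=(4,2): 4·4+1·2=18≤19, 2·4+3·2=14≤15, objective 46.
(x_1,x_2)=(3,3): 4·3+1·3=15≤19, 2·3+3·3=15≤15, objective 45.
(x_1,x_2)=(4,1): 4·4+1·1=17≤19, 2·4+3·1=11≤15, objective 39.
The best lattice point is (4,2), giving 46.

46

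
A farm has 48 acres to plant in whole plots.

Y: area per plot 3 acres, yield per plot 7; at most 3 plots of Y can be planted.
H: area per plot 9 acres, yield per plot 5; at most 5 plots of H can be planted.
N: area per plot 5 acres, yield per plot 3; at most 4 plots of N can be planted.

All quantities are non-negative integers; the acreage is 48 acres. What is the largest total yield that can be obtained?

43

This is a bounded integer knapsack.
3×Y, 2×H, and 4×N: area 47 ≤ 48, yield 3·7 + 2·5 + 4·3 = 43.
3×Y, 3×H, and 2×N: area 46 ≤ 48, yield 3·7 + 3·5 + 2·3 = 42.
Best is 43.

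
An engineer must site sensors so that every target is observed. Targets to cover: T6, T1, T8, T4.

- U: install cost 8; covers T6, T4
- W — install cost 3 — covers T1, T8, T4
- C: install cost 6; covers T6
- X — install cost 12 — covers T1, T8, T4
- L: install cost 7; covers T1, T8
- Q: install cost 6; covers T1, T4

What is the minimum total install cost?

9

Choose W and C: together they cover T6, T1, T8, T4 — every target.
Total install cost: 3 + 6 = 9.
No cover costs less than 9.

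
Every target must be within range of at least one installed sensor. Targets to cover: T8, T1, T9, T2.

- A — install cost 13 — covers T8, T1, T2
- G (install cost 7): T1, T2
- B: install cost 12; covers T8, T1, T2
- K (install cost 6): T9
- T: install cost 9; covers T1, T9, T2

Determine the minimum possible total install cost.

The greedy cost-per-new-target heuristic would pick T and B for 21, but a cheaper cover exists.
Choose B and K: together they cover T8, T1, T9, T2 — every target.
Total install cost: 12 + 6 = 18.
No cover costs less than 18.

18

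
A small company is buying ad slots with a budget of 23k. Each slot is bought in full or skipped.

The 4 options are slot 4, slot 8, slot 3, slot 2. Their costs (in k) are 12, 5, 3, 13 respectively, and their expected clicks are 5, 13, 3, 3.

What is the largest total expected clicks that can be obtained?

21

Treat it as a binary knapsack problem.
slot 8 + slot 3 + slot 2: cost 5 + 3 + 13 = 21 ≤ 23, expected clicks 13 + 3 + 3 = 19.
slot 4 + slot 8 + slot 3: cost 12 + 5 + 3 = 20 ≤ 23, expected clicks 5 + 13 + 3 = 21.
Best is slot 4, slot 8, and slot 3 with total expected clicks 21.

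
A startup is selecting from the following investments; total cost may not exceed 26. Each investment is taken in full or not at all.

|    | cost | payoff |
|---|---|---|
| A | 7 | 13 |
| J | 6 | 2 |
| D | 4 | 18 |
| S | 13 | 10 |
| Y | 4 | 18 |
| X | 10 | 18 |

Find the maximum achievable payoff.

67

This is an integer program with binary decision variables.
J + D + Y + X: cost 6 + 4 + 4 + 10 = 24 ≤ 26, payoff 2 + 18 + 18 + 18 = 56.
D + Y + X: cost 4 + 4 + 10 = 18 ≤ 26, payoff 18 + 18 + 18 = 54.
A + D + Y + X: cost 7 + 4 + 4 + 10 = 25 ≤ 26, payoff 13 + 18 + 18 + 18 = 67.
Best is A, D, Y, and X with total payoff 67.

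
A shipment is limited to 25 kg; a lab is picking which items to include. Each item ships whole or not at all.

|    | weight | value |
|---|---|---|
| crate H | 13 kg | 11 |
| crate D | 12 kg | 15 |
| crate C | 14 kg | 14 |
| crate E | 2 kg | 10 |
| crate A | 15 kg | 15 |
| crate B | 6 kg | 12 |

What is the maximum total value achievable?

37

This is an integer program with binary decision variables.
crate E + crate A + crate B: weight 2 + 15 + 6 = 23 ≤ 25, value 10 + 15 + 12 = 37.
crate D + crate E + crate B: weight 12 + 2 + 6 = 20 ≤ 25, value 15 + 10 + 12 = 37.
The maximum value is 37; one optimal choice is crate D, crate E, and crate B.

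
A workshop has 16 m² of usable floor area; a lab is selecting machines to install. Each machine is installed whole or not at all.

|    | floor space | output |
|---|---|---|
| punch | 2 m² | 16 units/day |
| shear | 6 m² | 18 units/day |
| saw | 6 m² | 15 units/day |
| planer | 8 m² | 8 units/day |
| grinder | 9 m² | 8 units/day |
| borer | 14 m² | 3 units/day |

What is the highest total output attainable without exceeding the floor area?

punch + shear + planer: floor space 2 + 6 + 8 = 16 ≤ 16, output 16 + 18 + 8 = 42.
punch + saw + planer: floor space 2 + 6 + 8 = 16 ≤ 16, output 16 + 15 + 8 = 39.
punch + shear + saw: floor space 2 + 6 + 6 = 14 ≤ 16, output 16 + 18 + 15 = 49.
Best is punch, shear, and saw with total output 49.

49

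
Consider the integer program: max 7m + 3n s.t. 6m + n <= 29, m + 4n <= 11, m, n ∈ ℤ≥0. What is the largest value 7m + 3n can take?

31

(m,n)=(4,1): 6·4+1·1=25≤29, 1·4+4·1=8≤11, objective 31.
(m,n)=(4,0): 6·4+1·0=24≤29, 1·4+4·0=4≤11, objective 28.
(m,n)=(3,2): 6·3+1·2=20≤29, 1·3+4·2=11≤11, objective 27.
The best lattice point is (4,1), giving 31.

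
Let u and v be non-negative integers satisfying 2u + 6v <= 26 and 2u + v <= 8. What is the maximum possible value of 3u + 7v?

Relaxing integrality, the LP optimum is 31.80 at (u,v) = (2.2, 3.6), which is not an integer point.
(u,v)=(1,4): 2·1+6·4=26≤26, 2·1+1·4=6≤8, objective 31.
(u,v)=(0,4): 2·0+6·4=24≤26, 2·0+1·4=4≤8, objective 28.
(u,v)=(2,3): 2·2+6·3=22≤26, 2·2+1·3=7≤8, objective 27.
The best lattice point is (1,4), giving 31.

31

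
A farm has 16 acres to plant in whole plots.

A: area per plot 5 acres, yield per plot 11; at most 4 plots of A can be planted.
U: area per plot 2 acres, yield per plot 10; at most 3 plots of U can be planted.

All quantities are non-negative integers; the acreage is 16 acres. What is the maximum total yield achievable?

Take 2×A and 3×U: area 16 ≤ 16, yield 2·11 + 3·10 = 52.
U has the best ratio (10/2) and is taken to its limit of 3; remaining capacity is filled optimally with the others.

52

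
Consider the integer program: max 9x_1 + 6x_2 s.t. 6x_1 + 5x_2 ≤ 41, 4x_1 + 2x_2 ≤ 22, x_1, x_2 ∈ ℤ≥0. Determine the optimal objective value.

Relaxing integrality, the LP optimum is 55.50 at (x_1,x_2) = (3.5, 4), which is not an integer point.
(x_1,x_2)=(4,3): 6·4+5·3=39≤41, 4·4+2·3=22≤22, objective 54.
(x_1,x_2)=(3,4): 6·3+5·4=38≤41, 4·3+2·4=20≤22, objective 51.
(x_1,x_2)=(4,2): 6·4+5·2=34≤41, 4·4+2·2=20≤22, objective 48.
No feasible integer point exceeds 54.

54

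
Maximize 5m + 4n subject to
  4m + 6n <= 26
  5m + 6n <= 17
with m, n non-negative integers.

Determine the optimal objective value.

15

(m,n)=(3,0): 4·3+6·0=12≤26, 5·3+6·0=15≤17, objective 15.
(m,n)=(2,1): 4·2+6·1=14≤26, 5·2+6·1=16≤17, objective 14.
The best lattice point is (3,0), giving 15.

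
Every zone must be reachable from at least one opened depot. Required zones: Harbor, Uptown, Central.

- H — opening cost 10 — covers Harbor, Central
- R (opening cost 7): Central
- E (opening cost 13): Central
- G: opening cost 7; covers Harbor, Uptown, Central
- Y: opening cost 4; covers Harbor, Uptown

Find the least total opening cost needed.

7

The greedy cost-per-new-zone heuristic would pick Y and R for 11, but a cheaper cover exists.
G alone covers Harbor, Uptown, Central — every zone.
Total opening cost: 7.
No cover costs less than 7.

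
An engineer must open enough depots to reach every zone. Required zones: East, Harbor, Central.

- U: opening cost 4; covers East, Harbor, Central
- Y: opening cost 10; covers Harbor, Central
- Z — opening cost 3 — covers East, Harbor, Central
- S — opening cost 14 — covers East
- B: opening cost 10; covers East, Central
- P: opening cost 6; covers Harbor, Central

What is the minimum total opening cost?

3

This is an integer covering problem.
Z alone covers East, Harbor, Central — every zone.
Total opening cost: 3.
No cover costs less than 3.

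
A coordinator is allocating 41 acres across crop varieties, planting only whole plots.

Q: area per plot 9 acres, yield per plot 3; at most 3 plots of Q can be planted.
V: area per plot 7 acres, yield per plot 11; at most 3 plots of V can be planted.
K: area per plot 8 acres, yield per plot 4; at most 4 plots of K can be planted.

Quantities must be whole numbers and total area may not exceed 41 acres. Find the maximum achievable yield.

41

1×Q, 3×V, and 1×K: area 38 ≤ 41, yield 1·3 + 3·11 + 1·4 = 40.
3×V and 2×K: area 37 ≤ 41, yield 3·11 + 2·4 = 41.
Best is 41.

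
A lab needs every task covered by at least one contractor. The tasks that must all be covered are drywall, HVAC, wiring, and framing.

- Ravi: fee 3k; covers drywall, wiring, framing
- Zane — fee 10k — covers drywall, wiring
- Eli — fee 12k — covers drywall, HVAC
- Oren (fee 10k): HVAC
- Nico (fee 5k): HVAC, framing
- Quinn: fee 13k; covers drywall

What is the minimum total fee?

8

Choose Ravi and Nico: together they cover drywall, HVAC, wiring, framing — every task.
Total fee: 3 + 5 = 8.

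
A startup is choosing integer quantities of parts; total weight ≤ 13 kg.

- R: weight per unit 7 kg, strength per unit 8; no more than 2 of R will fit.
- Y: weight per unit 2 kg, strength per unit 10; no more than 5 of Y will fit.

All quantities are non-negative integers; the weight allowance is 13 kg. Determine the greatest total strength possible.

50

Take 5×Y: weight 10 ≤ 13, strength 5·10 = 50.
Y has the best ratio (10/2) and is taken to its limit of 5; remaining capacity is filled optimally with the others.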